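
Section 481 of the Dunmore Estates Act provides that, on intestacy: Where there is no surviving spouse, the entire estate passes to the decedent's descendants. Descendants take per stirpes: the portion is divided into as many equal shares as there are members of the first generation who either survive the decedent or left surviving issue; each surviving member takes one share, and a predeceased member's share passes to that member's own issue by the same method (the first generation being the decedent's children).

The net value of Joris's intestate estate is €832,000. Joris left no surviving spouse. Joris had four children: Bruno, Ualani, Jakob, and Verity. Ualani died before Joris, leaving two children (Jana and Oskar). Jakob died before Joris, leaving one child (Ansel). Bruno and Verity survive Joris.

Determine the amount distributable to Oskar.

Oskar receives €104,000.

The entire €832,000 passes to the descendants.
That amount (€832,000) is divided into 4 shares of €208,000: Bruno and Verity each take €208,000; Ualani's €208,000 share passes to Ualani's issue; Jakob's €208,000 share passes to Jakob's issue.
Ualani's share (€208,000) is divided into 2 shares of €104,000: Jana and Oskar each take €104,000.
Jakob's share (€208,000) passes entirely to Ansel.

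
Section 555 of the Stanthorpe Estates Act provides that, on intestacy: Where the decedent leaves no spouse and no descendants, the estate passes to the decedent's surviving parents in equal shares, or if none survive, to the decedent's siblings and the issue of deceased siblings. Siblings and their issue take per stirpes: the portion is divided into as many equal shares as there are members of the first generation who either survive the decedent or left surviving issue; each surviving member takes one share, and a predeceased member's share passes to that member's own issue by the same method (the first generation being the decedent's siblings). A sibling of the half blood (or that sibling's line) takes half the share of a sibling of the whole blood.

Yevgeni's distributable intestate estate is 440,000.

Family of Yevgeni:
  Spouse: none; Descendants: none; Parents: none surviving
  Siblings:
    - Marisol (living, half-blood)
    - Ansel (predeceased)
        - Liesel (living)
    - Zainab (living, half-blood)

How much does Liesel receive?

Liesel receives 220,000.

The entire 440,000 passes to the siblings and their issue.
Counting each half-blood sibling's line as half a unit, there are 2 units in 440,000, so one unit is 220,000. Whole-blood lines (Ansel) take 220,000 each; half-blood lines (Marisol and Zainab) take 110,000 each.
Ansel's share (220,000) passes entirely to Liesel.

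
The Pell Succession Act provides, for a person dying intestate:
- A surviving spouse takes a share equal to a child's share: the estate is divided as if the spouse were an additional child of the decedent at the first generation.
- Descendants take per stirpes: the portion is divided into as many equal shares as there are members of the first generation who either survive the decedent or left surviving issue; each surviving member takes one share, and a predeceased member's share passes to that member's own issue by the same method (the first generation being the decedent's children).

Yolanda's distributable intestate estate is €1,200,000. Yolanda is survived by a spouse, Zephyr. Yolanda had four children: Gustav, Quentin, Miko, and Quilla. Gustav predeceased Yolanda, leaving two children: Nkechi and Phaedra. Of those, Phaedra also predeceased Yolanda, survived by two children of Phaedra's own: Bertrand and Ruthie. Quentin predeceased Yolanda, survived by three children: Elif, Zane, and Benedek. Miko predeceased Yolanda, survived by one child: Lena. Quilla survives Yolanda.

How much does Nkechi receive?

The spouse counts as an additional share at the children's level, so there are 5 primary shares of €240,000. Zephyr takes one such share (€240,000).
The children's combined portion (€960,000) is divided into 4 shares of €240,000: Quilla takes €240,000; Gustav's €240,000 share passes to Gustav's issue; Quentin's €240,000 share passes to Quentin's issue; Miko's €240,000 share passes to Miko's issue.
Gustav's share (€240,000) is divided into 2 shares of €120,000: Nkechi takes €120,000; Phaedra's €120,000 share passes to Phaedra's issue.
Phaedra's share (€120,000) is divided into 2 shares of €60,000: Bertrand and Ruthie each take €60,000.
Quentin's share (€240,000) is divided into 3 shares of €80,000: Elif, Zane, and Benedek each take €80,000.
Miko's share (€240,000) passes entirely to Lena.

Nkechi receives €120,000.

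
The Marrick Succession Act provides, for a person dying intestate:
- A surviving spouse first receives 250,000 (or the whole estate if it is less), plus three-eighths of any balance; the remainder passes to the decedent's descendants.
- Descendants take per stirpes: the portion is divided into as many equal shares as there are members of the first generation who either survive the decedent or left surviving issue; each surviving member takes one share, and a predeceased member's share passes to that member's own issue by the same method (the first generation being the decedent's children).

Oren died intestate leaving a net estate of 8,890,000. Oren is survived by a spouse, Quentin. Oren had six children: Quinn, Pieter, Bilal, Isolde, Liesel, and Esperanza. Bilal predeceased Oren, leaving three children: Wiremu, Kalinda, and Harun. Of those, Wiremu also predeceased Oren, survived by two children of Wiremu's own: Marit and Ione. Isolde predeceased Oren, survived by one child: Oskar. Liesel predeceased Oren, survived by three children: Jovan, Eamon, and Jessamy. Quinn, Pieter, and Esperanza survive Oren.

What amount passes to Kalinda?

Kalinda receives 300,000.

Quentin first takes 250,000, leaving a balance of 8,640,000. Quentin then takes three-eighths of the balance (3,240,000), for a total of 3,490,000. The remaining 5,400,000 passes to the descendants.
The descendants' portion (5,400,000) is divided into 6 shares of 900,000: Quinn, Pieter, and Esperanza each take 900,000; Bilal's 900,000 share passes to Bilal's issue; Isolde's 900,000 share passes to Isolde's issue; Liesel's 900,000 share passes to Liesel's issue.
Bilal's share (900,000) is divided into 3 shares of 300,000: Kalinda and Harun each take 300,000; Wiremu's 300,000 share passes to Wiremu's issue.
Wiremu's share (300,000) is divided into 2 shares of 150,000: Marit and Ione each take 150,000.
Isolde's share (900,000) passes entirely to Oskar.
Liesel's share (900,000) is divided into 3 shares of 300,000: Jovan, Eamon, and Jessamy each take 300,000.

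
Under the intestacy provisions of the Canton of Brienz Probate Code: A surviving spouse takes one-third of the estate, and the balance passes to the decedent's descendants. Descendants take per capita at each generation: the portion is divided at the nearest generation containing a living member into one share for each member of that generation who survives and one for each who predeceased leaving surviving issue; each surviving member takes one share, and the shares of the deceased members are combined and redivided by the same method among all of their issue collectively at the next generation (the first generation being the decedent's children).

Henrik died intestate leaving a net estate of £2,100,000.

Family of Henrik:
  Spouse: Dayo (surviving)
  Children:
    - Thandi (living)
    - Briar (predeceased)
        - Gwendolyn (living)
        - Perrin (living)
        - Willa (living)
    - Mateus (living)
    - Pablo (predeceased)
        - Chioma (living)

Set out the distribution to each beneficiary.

Dayo takes one-third of £2,100,000 = £700,000. The remaining £1,400,000 passes to the descendants.
The descendants' portion (£1,400,000) is divided at the children's generation into 4 shares of £350,000. Thandi and Mateus each take £350,000. The 2 shares of the deceased (Briar and Pablo) are combined into a pool of £700,000.
That pool (£700,000) is divided at the grandchildren's generation equally among Gwendolyn, Perrin, Willa, and Chioma: £175,000 each.

Dayo: £700,000; Thandi: £350,000; Gwendolyn: £175,000; Perrin: £175,000; Willa: £175,000; Mateus: £350,000; Chioma: £175,000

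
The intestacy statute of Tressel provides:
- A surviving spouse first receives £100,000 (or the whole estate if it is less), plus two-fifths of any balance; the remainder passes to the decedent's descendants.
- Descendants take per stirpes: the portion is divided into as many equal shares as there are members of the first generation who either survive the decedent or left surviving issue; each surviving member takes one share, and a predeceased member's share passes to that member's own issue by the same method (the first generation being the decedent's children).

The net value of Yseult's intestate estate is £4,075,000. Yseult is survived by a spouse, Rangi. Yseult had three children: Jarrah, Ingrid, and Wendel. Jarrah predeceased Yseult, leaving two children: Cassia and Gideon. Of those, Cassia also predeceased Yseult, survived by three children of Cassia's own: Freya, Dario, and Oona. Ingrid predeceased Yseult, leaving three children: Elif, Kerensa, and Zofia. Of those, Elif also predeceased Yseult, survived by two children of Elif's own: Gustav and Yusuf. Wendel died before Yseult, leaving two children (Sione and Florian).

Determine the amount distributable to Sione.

Rangi first takes £100,000, leaving a balance of £3,975,000. Rangi then takes two-fifths of the balance (£1,590,000), for a total of £1,690,000. The remaining £2,385,000 passes to the descendants.
The descendants' portion (£2,385,000) is divided into 3 shares of £795,000: Jarrah's £795,000 share passes to Jarrah's issue; Ingrid's £795,000 share passes to Ingrid's issue; Wendel's £795,000 share passes to Wendel's issue.
Jarrah's share (£795,000) is divided into 2 shares of £397,500: Gideon takes £397,500; Cassia's £397,500 share passes to Cassia's issue.
Cassia's share (£397,500) is divided into 3 shares of £132,500: Freya, Dario, and Oona each take £132,500.
Ingrid's share (£795,000) is divided into 3 shares of £265,000: Kerensa and Zofia each take £265,000; Elif's £265,000 share passes to Elif's issue.
Elif's share (£265,000) is divided into 2 shares of £132,500: Gustav and Yusuf each take £132,500.
Wendel's share (£795,000) is divided into 2 shares of £397,500: Sione and Florian each take £397,500.

Sione receives £397,500.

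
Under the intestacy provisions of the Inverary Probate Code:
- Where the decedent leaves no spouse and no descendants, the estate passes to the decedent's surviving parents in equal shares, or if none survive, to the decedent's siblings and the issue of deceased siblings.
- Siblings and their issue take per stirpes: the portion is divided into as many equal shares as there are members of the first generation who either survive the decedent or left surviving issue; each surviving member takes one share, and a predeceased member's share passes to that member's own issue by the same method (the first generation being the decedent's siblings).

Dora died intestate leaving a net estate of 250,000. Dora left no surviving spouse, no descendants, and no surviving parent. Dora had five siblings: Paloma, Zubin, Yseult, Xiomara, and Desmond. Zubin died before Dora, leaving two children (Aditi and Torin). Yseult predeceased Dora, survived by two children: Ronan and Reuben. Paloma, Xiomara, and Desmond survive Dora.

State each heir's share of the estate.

Paloma: 50,000; Aditi: 25,000; Torin: 25,000; Ronan: 25,000; Reuben: 25,000; Xiomara: 50,000; Desmond: 50,000

The entire 250,000 passes to the siblings and their issue.
That amount (250,000) is divided into 5 shares of 50,000: Paloma, Xiomara, and Desmond each take 50,000; Zubin's 50,000 share passes to Zubin's issue; Yseult's 50,000 share passes to Yseult's issue.
Zubin's share (50,000) is divided into 2 shares of 25,000: Aditi and Torin each take 25,000.
Yseult's share (50,000) is divided into 2 shares of 25,000: Ronan and Reuben each take 25,000.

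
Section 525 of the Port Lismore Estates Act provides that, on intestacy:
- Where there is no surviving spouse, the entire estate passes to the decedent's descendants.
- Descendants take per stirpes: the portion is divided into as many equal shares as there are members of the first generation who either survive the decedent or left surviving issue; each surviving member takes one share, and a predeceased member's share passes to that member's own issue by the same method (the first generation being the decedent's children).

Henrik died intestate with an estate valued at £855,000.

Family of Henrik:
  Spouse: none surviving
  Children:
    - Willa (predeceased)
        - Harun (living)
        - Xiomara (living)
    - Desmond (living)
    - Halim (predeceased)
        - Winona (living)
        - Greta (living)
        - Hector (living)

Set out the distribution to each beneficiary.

The entire £855,000 passes to the descendants.
That amount (£855,000) is divided into 3 shares of £285,000: Desmond takes £285,000; Willa's £285,000 share passes to Willa's issue; Halim's £285,000 share passes to Halim's issue.
Willa's share (£285,000) is divided into 2 shares of £142,500: Harun and Xiomara each take £142,500.
Halim's share (£285,000) is divided into 3 shares of £95,000: Winona, Greta, and Hector each take £95,000.

Harun: £142,500; Xiomara: £142,500; Desmond: £285,000; Winona: £95,000; Greta: £95,000; Hector: £95,000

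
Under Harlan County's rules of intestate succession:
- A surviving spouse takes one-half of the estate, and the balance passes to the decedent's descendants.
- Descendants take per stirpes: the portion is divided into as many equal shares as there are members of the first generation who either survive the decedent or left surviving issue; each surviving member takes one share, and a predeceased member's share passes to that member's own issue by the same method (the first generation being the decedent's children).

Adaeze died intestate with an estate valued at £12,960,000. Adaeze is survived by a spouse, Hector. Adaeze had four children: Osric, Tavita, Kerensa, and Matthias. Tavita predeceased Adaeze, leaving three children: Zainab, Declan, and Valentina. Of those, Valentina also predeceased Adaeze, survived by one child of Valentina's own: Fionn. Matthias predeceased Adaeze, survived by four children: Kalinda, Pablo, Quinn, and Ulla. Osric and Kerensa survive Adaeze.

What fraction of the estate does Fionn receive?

Hector takes one-half of £12,960,000 = £6,480,000. The remaining £6,480,000 passes to the descendants.
The descendants' portion (£6,480,000) is divided into 4 shares of £1,620,000: Osric and Kerensa each take £1,620,000; Tavita's £1,620,000 share passes to Tavita's issue; Matthias's £1,620,000 share passes to Matthias's issue.
Tavita's share (£1,620,000) is divided into 3 shares of £540,000: Zainab and Declan each take £540,000; Valentina's £540,000 share passes to Valentina's issue.
Valentina's share (£540,000) passes entirely to Fionn.
Matthias's share (£1,620,000) is divided into 4 shares of £405,000: Kalinda, Pablo, Quinn, and Ulla each take £405,000.

Fionn receives 1/24 of the estate.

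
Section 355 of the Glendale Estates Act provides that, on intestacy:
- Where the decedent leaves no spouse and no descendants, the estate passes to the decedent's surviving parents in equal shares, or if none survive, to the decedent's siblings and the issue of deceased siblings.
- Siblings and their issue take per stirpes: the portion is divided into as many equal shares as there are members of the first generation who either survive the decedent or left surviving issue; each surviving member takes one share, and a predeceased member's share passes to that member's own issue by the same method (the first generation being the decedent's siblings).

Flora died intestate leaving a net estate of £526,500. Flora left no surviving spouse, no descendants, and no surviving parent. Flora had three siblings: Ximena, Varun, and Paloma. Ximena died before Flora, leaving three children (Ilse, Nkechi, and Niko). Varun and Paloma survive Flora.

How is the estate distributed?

The entire £526,500 passes to the siblings and their issue.
That amount (£526,500) is divided into 3 shares of £175,500: Varun and Paloma each take £175,500; Ximena's £175,500 share passes to Ximena's issue.
Ximena's share (£175,500) is divided into 3 shares of £58,500: Ilse, Nkechi, and Niko each take £58,500.

Ilse: £58,500; Nkechi: £58,500; Niko: £58,500; Varun: £175,500; Paloma: £175,500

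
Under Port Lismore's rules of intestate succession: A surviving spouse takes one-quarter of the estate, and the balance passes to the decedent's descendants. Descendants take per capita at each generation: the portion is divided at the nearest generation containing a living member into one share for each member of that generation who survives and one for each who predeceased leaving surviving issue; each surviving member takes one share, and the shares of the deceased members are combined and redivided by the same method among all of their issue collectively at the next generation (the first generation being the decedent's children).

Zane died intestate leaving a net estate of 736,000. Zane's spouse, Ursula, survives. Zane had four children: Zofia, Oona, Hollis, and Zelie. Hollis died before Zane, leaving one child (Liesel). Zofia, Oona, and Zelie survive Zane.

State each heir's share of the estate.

Ursula takes one-quarter of 736,000 = 184,000. The remaining 552,000 passes to the descendants.
The descendants' portion (552,000) is divided at the children's generation into 4 shares of 138,000. Zofia, Oona, and Zelie each take 138,000. The remaining share for the deceased Hollis (138,000) is carried to the next generation.
That pool (138,000) passes entirely to Liesel, the sole taker at the grandchildren's generation.

Ursula: 184,000; Zofia: 138,000; Oona: 138,000; Liesel: 138,000; Zelie: 138,000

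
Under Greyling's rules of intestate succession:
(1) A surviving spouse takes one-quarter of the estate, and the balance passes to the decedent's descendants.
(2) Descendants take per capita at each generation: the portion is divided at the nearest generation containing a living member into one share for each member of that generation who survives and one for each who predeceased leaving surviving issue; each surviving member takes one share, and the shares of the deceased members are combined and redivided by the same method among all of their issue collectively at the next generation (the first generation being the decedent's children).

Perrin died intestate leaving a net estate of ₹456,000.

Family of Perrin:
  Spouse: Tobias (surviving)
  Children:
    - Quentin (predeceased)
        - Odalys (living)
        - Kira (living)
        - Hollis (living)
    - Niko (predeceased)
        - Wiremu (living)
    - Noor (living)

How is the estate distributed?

Tobias takes one-quarter of ₹456,000 = ₹114,000. The remaining ₹342,000 passes to the descendants.
The descendants' portion (₹342,000) is divided at the children's generation into 3 shares of ₹114,000. Noor takes ₹114,000. The 2 shares of the deceased (Quentin and Niko) are combined into a pool of ₹228,000.
That pool (₹228,000) is divided at the grandchildren's generation equally among Odalys, Kira, Hollis, and Wiremu: ₹57,000 each.

Tobias: ₹114,000; Odalys: ₹57,000; Kira: ₹57,000; Hollis: ₹57,000; Wiremu: ₹57,000; Noor: ₹114,000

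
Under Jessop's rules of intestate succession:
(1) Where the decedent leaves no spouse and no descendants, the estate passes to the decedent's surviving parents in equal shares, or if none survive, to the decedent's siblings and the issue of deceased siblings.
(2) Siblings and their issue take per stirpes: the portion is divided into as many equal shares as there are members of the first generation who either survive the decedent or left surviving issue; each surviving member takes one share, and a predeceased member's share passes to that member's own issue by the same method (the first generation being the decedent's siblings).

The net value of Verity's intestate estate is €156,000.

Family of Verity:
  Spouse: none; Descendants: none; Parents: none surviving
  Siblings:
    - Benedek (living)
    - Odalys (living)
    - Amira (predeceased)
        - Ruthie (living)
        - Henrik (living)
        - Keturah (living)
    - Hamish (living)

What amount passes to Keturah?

Keturah receives €13,000.

The entire €156,000 passes to the siblings and their issue.
That amount (€156,000) is divided into 4 shares of €39,000: Benedek, Odalys, and Hamish each take €39,000; Amira's €39,000 share passes to Amira's issue.
Amira's share (€39,000) is divided into 3 shares of €13,000: Ruthie, Henrik, and Keturah each take €13,000.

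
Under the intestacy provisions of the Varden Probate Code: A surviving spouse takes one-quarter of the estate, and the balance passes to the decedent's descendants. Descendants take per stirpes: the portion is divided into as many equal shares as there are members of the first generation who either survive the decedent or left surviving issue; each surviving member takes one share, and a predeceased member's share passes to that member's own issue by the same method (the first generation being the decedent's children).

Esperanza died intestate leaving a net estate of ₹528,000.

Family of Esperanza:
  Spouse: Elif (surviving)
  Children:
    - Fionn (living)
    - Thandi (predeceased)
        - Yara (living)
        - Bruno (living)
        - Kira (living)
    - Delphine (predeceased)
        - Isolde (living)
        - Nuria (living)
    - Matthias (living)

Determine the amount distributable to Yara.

Elif takes one-quarter of ₹528,000 = ₹132,000. The remaining ₹396,000 passes to the descendants.
The descendants' portion (₹396,000) is divided into 4 shares of ₹99,000: Fionn and Matthias each take ₹99,000; Thandi's ₹99,000 share passes to Thandi's issue; Delphine's ₹99,000 share passes to Delphine's issue.
Thandi's share (₹99,000) is divided into 3 shares of ₹33,000: Yara, Bruno, and Kira each take ₹33,000.
Delphine's share (₹99,000) is divided into 2 shares of ₹49,500: Isolde and Nuria each take ₹49,500.

Yara receives ₹33,000.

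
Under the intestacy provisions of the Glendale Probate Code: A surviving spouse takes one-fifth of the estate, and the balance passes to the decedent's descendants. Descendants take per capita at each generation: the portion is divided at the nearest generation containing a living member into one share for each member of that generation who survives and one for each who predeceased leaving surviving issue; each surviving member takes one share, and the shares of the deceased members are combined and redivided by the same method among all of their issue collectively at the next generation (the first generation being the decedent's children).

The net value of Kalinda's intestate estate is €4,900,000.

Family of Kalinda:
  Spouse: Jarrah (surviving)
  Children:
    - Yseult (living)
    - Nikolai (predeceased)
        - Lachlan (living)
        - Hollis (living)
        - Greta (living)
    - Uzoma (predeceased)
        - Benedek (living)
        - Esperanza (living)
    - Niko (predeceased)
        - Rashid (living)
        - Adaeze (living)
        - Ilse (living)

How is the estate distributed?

Jarrah takes one-fifth of €4,900,000 = €980,000. The remaining €3,920,000 passes to the descendants.
The descendants' portion (€3,920,000) is divided at the children's generation into 4 shares of €980,000. Yseult takes €980,000. The 3 shares of the deceased (Nikolai, Uzoma, and Niko) are combined into a pool of €2,940,000.
That pool (€2,940,000) is divided at the grandchildren's generation equally among Lachlan, Hollis, Greta, Benedek, Esperanza, Rashid, Adaeze, and Ilse: €367,500 each.

Jarrah: €980,000; Yseult: €980,000; Lachlan: €367,500; Hollis: €367,500; Greta: €367,500; Benedek: €367,500; Esperanza: €367,500; Rashid: €367,500; Adaeze: €367,500; Ilse: €367,500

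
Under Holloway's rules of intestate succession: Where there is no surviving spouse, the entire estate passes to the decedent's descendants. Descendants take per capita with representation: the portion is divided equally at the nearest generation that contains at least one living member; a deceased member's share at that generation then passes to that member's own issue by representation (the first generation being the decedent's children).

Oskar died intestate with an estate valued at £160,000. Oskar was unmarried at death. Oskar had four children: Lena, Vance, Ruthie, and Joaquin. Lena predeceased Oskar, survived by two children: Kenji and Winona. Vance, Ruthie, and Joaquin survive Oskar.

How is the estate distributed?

Kenji: £20,000; Winona: £20,000; Vance: £40,000; Ruthie: £40,000; Joaquin: £40,000

The entire £160,000 passes to the descendants.
That amount (£160,000) is divided into 4 shares of £40,000: Vance, Ruthie, and Joaquin each take £40,000; Lena's £40,000 share passes to Lena's issue.
Lena's share (£40,000) is divided into 2 shares of £20,000: Kenji and Winona each take £20,000.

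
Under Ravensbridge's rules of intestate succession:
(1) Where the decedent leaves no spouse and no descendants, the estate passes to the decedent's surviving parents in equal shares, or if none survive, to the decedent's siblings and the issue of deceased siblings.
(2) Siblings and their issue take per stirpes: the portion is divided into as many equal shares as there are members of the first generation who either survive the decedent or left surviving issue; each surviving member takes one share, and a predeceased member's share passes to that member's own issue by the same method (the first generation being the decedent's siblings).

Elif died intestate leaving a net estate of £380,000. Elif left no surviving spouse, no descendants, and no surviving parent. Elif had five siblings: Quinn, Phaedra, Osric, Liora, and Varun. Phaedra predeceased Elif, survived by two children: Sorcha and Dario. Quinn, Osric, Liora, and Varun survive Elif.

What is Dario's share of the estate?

The entire £380,000 passes to the siblings and their issue.
That amount (£380,000) is divided into 5 shares of £76,000: Quinn, Osric, Liora, and Varun each take £76,000; Phaedra's £76,000 share passes to Phaedra's issue.
Phaedra's share (£76,000) is divided into 2 shares of £38,000: Sorcha and Dario each take £38,000.

Dario receives £38,000.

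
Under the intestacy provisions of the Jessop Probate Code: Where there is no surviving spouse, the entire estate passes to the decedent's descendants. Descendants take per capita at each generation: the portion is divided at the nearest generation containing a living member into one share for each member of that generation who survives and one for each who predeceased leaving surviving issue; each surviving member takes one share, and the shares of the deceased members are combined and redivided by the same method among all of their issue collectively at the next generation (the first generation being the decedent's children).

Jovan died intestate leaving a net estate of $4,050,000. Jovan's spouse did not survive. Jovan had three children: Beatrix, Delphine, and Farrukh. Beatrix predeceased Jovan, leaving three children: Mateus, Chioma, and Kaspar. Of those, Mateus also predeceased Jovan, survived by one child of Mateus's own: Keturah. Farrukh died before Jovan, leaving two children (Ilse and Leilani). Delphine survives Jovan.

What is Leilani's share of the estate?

The entire $4,050,000 passes to the descendants.
That amount ($4,050,000) is divided at the children's generation into 3 shares of $1,350,000. Delphine takes $1,350,000. The 2 shares of the deceased (Beatrix and Farrukh) are combined into a pool of $2,700,000.
That pool ($2,700,000) is divided at the grandchildren's generation into 5 shares of $540,000. Chioma, Kaspar, Ilse, and Leilani each take $540,000. The remaining share for the deceased Mateus ($540,000) is carried to the next generation.
That pool ($540,000) passes entirely to Keturah, the sole taker at the great-grandchildren's generation.

Leilani receives $540,000.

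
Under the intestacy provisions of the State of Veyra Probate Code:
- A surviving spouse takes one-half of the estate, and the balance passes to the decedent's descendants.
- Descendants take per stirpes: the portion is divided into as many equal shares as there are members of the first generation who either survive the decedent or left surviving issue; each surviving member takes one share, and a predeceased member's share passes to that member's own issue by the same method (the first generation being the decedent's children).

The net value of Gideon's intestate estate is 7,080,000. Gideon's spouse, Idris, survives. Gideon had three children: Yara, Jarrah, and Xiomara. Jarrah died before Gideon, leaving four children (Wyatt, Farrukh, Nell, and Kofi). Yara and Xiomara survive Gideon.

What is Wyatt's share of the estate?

Idris takes one-half of 7,080,000 = 3,540,000. The remaining 3,540,000 passes to the descendants.
The descendants' portion (3,540,000) is divided into 3 shares of 1,180,000: Yara and Xiomara each take 1,180,000; Jarrah's 1,180,000 share passes to Jarrah's issue.
Jarrah's share (1,180,000) is divided into 4 shares of 295,000: Wyatt, Farrukh, Nell, and Kofi each take 295,000.

Wyatt receives 295,000.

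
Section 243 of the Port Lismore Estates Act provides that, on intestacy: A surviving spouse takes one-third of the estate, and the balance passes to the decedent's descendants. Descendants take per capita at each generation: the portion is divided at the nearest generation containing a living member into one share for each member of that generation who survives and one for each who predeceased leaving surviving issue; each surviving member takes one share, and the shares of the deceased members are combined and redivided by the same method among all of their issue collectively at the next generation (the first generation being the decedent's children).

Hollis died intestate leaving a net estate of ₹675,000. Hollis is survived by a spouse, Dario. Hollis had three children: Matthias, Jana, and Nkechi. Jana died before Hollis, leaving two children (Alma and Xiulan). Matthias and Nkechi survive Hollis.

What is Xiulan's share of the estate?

Xiulan receives ₹75,000.

Dario takes one-third of ₹675,000 = ₹225,000. The remaining ₹450,000 passes to the descendants.
The descendants' portion (₹450,000) is divided at the children's generation into 3 shares of ₹150,000. Matthias and Nkechi each take ₹150,000. The remaining share for the deceased Jana (₹150,000) is carried to the next generation.
That pool (₹150,000) is divided at the grandchildren's generation equally among Alma and Xiulan: ₹75,000 each.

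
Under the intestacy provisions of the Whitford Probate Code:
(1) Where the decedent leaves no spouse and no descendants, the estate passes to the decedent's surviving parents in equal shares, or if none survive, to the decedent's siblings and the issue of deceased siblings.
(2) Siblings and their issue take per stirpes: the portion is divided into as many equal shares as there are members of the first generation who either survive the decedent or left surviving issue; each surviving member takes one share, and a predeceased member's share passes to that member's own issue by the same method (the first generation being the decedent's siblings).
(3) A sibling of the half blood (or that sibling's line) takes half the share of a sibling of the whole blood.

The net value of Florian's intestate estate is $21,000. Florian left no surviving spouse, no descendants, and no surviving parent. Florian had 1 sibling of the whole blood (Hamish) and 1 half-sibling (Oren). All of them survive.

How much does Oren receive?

Oren receives $7,000.

The entire $21,000 passes to the siblings and their issue.
Counting each half-blood sibling's line as half a unit, there are 3/2 units in $21,000, so one unit is $14,000. Whole-blood lines (Hamish) take $14,000 each; half-blood lines (Oren) take $7,000 each.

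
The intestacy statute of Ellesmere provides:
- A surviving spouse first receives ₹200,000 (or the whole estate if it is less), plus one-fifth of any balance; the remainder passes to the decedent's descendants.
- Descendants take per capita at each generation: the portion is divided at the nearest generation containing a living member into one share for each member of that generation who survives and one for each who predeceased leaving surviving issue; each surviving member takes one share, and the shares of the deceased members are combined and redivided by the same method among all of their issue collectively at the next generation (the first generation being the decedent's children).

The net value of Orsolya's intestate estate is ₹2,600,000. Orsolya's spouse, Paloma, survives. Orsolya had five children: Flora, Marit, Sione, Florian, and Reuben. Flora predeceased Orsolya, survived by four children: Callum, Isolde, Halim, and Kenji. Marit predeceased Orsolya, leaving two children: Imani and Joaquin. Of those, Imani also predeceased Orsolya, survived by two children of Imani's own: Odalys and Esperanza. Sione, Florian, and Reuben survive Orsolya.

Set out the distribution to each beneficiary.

Paloma: ₹680,000; Callum: ₹128,000; Isolde: ₹128,000; Halim: ₹128,000; Kenji: ₹128,000; Odalys: ₹64,000; Esperanza: ₹64,000; Joaquin: ₹128,000; Sione: ₹384,000; Florian: ₹384,000; Reuben: ₹384,000

Paloma first takes ₹200,000, leaving a balance of ₹2,400,000. Paloma then takes one-fifth of the balance (₹480,000), for a total of ₹680,000. The remaining ₹1,920,000 passes to the descendants.
The descendants' portion (₹1,920,000) is divided at the children's generation into 5 shares of ₹384,000. Sione, Florian, and Reuben each take ₹384,000. The 2 shares of the deceased (Flora and Marit) are combined into a pool of ₹768,000.
That pool (₹768,000) is divided at the grandchildren's generation into 6 shares of ₹128,000. Callum, Isolde, Halim, Kenji, and Joaquin each take ₹128,000. The remaining share for the deceased Imani (₹128,000) is carried to the next generation.
That pool (₹128,000) is divided at the great-grandchildren's generation equally among Odalys and Esperanza: ₹64,000 each.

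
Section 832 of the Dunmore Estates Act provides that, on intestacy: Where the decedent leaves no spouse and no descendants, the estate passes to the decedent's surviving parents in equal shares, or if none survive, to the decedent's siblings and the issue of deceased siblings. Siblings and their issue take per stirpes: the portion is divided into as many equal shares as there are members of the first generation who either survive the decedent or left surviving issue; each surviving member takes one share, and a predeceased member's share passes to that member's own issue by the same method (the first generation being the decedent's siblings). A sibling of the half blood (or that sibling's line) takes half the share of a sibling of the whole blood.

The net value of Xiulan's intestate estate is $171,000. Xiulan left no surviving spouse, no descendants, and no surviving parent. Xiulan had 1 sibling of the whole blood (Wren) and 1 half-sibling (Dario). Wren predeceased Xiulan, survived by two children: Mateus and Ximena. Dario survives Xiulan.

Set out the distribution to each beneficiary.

The entire $171,000 passes to the siblings and their issue.
Counting each half-blood sibling's line as half a unit, there are 3/2 units in $171,000, so one unit is $114,000. Whole-blood lines (Wren) take $114,000 each; half-blood lines (Dario) take $57,000 each.
Wren's share ($114,000) is divided into 2 shares of $57,000: Mateus and Ximena each take $57,000.

Mateus: $57,000; Ximena: $57,000; Dario: $57,000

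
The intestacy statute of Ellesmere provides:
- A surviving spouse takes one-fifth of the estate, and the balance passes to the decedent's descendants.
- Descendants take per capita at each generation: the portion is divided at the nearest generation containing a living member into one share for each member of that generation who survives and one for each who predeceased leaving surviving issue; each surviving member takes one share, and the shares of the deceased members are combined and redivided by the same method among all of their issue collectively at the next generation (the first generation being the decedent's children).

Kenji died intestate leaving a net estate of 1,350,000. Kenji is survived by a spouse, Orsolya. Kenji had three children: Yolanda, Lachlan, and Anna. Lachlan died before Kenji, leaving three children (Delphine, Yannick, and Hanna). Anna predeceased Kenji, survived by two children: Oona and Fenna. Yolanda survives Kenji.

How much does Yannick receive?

Yannick receives 144,000.

Orsolya takes one-fifth of 1,350,000 = 270,000. The remaining 1,080,000 passes to the descendants.
The descendants' portion (1,080,000) is divided at the children's generation into 3 shares of 360,000. Yolanda takes 360,000. The 2 shares of the deceased (Lachlan and Anna) are combined into a pool of 720,000.
That pool (720,000) is divided at the grandchildren's generation equally among Delphine, Yannick, Hanna, Oona, and Fenna: 144,000 each.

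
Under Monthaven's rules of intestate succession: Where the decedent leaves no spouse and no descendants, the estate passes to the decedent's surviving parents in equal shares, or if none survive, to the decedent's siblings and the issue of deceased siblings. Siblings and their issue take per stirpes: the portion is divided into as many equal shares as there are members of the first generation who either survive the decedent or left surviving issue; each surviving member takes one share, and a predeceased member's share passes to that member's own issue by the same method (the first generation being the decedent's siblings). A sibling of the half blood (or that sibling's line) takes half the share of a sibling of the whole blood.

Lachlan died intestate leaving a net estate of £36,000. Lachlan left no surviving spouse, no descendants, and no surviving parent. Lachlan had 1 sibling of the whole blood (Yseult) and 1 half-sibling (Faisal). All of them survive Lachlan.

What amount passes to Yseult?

Yseult receives £24,000.

The entire £36,000 passes to the siblings and their issue.
Counting each half-blood sibling's line as half a unit, there are 3/2 units in £36,000, so one unit is £24,000. Whole-blood lines (Yseult) take £24,000 each; half-blood lines (Faisal) take £12,000 each.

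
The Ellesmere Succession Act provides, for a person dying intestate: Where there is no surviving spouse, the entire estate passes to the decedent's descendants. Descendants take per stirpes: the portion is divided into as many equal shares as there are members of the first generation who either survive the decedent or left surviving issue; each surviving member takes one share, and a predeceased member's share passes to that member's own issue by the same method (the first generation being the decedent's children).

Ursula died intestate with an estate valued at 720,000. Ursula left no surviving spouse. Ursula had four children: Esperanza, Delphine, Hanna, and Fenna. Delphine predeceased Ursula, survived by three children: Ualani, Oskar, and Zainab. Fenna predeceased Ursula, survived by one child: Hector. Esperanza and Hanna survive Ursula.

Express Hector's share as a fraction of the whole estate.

The entire 720,000 passes to the descendants.
That amount (720,000) is divided into 4 shares of 180,000: Esperanza and Hanna each take 180,000; Delphine's 180,000 share passes to Delphine's issue; Fenna's 180,000 share passes to Fenna's issue.
Delphine's share (180,000) is divided into 3 shares of 60,000: Ualani, Oskar, and Zainab each take 60,000.
Fenna's share (180,000) passes entirely to Hector.

Hector receives 1/4 of the estate.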